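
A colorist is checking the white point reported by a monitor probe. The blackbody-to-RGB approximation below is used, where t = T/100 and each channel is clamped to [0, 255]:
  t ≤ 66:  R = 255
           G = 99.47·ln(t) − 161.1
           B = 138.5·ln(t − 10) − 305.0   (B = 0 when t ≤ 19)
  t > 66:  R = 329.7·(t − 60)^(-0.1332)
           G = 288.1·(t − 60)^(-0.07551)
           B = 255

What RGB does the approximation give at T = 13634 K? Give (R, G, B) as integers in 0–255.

(185, 208, 255)

t = 13634/100 = 136.34; the t > 66 branch applies.
R = 329.7·(136.34 − 60)^(-0.1332) = 329.7·76.34^(-0.1332) = 329.7·0.56133 = 185.070.
G = 288.1·(136.34 − 60)^(-0.07551) = 288.1·76.34^(-0.07551) = 288.1·0.72083 = 207.671.
B = 255 by definition for t > 66.
Rounded: (185, 208, 255).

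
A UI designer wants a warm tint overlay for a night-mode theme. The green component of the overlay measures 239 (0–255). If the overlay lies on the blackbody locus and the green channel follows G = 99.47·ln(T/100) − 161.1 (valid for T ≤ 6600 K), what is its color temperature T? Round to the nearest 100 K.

ln t = (239 + 161.1) / 99.47 = 4.0223.
t = e^4.0223 = 55.830.
T = 100·t = 5583 K → 5600 K to the nearest 100 K.

5600 K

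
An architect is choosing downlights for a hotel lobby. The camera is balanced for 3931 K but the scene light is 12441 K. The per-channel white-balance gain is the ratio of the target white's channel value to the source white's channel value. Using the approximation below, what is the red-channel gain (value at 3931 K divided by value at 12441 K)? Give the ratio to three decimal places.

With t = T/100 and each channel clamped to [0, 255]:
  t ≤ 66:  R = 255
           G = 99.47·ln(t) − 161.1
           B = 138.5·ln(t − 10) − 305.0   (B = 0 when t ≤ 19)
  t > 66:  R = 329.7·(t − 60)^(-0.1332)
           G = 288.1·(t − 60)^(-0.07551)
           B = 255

At 12441 K (t = 124.41):
  R = 329.7·(124.41 − 60)^(-0.1332) = 329.7·64.41^(-0.1332) = 329.7·0.57418 = 189.307.
At 3931 K (t = 39.31):
  R = 255 by definition for t ≤ 66.
Gain = 255.000 / 189.307 = 1.3470 → 1.347.

1.347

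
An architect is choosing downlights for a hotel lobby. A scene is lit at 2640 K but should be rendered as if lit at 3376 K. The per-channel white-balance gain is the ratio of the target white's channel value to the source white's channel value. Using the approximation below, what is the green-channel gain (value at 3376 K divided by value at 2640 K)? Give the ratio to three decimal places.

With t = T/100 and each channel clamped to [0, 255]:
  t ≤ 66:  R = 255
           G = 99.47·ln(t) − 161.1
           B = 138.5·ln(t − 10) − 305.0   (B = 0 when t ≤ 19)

At 2640 K (t = 26.4):
  G = 99.47·ln 26.4 − 161.1 = 99.47·3.2734 − 161.1 = 164.502.
At 3376 K (t = 33.76):
  G = 99.47·ln 33.76 − 161.1 = 99.47·3.5193 − 161.1 = 188.962.
Gain = 188.962 / 164.502 = 1.1487 → 1.149.

1.149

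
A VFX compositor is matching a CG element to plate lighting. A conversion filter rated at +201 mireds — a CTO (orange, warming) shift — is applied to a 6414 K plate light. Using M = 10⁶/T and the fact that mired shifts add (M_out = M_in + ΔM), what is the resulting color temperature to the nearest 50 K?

2800 K

M_in = 10⁶/6414 = 155.91 mireds.
M_out = 155.91 + (+201) = 356.91 mireds.
T_out = 10⁶/356.91 = 2801.8 K → 2800 K.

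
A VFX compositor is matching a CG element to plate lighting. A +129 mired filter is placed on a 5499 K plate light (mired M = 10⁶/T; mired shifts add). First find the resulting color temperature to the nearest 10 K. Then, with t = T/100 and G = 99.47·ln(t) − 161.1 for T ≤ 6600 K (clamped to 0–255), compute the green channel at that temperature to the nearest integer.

184

M_in = 10⁶/5499 = 181.85; M_out = 181.85 + (+129) = 310.85.
T_out = 10⁶/310.85 = 3217.0 K → 3220 K; t = 32.2.
G = 99.47·ln 32.2 − 161.1 = 99.47·3.4720 − 161.1 = 184.257.
Rounded: 184.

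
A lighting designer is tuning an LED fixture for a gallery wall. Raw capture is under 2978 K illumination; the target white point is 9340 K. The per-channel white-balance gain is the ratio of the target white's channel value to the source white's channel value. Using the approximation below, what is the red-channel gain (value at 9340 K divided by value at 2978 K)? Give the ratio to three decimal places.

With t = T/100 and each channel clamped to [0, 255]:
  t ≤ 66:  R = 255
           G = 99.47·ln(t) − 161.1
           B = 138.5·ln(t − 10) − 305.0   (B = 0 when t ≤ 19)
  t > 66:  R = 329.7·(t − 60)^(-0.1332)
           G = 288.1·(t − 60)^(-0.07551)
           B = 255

At 2978 K (t = 29.78):
  R = 255 by definition for t ≤ 66.
At 9340 K (t = 93.4):
  R = 329.7·(93.4 − 60)^(-0.1332) = 329.7·33.4^(-0.1332) = 329.7·0.62667 = 206.612.
Gain = 206.612 / 255.000 = 0.8102 → 0.810.

0.810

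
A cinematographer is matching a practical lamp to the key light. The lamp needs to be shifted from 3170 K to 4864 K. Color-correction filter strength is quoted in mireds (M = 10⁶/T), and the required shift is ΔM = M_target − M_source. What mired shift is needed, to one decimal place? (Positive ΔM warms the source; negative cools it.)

M_source = 10⁶/3170 = 315.457; M_target = 10⁶/4864 = 205.592.
ΔM = 205.592 − 315.457 = -109.865 → -109.9 mireds, a cooling shift.

-109.9 mireds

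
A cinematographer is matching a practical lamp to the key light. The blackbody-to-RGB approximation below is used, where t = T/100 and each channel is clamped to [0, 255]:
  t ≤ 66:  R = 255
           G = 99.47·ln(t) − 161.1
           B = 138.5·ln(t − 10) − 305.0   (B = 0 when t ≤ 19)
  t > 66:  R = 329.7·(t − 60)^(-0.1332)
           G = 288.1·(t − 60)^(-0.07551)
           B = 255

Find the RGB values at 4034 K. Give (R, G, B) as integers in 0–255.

(255, 207, 168)

t = 4034/100 = 40.34; the t ≤ 66 branch applies.
R = 255 by definition for t ≤ 66.
G = 99.47·ln 40.34 − 161.1 = 99.47·3.6973 − 161.1 = 206.675.
B = 138.5·ln(40.34 − 10) − 305.0 = 138.5·ln 30.34 − 305.0 = 138.5·3.4125 − 305.0 = 167.627.
Rounded: (255, 207, 168).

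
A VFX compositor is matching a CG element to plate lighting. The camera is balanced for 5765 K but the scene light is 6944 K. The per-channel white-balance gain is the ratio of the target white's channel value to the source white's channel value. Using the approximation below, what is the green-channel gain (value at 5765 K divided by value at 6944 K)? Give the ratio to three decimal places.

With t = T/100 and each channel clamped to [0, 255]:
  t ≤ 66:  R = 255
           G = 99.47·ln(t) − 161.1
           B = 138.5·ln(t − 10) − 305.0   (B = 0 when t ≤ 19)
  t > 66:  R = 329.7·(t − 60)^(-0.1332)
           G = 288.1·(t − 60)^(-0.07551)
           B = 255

At 6944 K (t = 69.44):
  G = 288.1·(69.44 − 60)^(-0.07551) = 288.1·9.44^(-0.07551) = 288.1·0.84407 = 243.177.
At 5765 K (t = 57.65):
  G = 99.47·ln 57.65 − 161.1 = 99.47·4.0544 − 161.1 = 242.190.
Gain = 242.190 / 243.177 = 0.9959 → 0.996.

0.996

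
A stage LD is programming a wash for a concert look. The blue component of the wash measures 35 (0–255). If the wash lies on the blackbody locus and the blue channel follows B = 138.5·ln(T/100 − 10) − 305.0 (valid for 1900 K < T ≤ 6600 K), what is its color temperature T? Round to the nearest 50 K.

2150 K

ln(t − 10) = (35 + 305.0) / 138.5 = 2.4549.
t − 10 = e^2.4549 = 11.645, so t = 21.645.
T = 100·t = 2164 K → 2150 K to the nearest 50 K.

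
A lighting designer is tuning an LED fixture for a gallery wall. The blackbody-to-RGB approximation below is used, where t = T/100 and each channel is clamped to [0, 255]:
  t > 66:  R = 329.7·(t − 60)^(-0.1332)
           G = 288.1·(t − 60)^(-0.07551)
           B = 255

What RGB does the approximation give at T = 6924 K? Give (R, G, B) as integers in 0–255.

t = 6924/100 = 69.24; the t > 66 branch applies.
R = 329.7·(69.24 − 60)^(-0.1332) = 329.7·9.24^(-0.1332) = 329.7·0.74366 = 245.184.
G = 288.1·(69.24 − 60)^(-0.07551) = 288.1·9.24^(-0.07551) = 288.1·0.84544 = 243.571.
B = 255 by definition for t > 66.
Rounded: (245, 244, 255).

(245, 244, 255)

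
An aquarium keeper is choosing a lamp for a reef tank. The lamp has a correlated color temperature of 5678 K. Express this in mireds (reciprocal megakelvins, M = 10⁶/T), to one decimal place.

M = 10⁶ / 5678 = 176.118 → 176.1 mireds.

176.1 mireds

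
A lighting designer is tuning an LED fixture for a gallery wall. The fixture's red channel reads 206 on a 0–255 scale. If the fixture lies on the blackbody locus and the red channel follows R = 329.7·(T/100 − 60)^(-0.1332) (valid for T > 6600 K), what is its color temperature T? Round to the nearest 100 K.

9400 K

(t − 60)^(-0.1332) = 206/329.7 = 0.62481.
t − 60 = 0.62481^(1/-0.1332) = 0.62481^(-7.508) = 34.152, so t = 94.152.
T = 100·t = 9415 K → 9400 K to the nearest 100 K.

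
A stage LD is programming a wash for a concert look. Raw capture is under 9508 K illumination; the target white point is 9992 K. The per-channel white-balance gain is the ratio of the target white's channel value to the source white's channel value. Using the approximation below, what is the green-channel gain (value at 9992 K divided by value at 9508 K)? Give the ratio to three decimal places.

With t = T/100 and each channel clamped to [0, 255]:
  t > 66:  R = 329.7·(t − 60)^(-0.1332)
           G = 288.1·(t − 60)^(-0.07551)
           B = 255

0.990

At 9508 K (t = 95.08):
  G = 288.1·(95.08 − 60)^(-0.07551) = 288.1·35.08^(-0.07551) = 288.1·0.76442 = 220.230.
At 9992 K (t = 99.92):
  G = 288.1·(99.92 − 60)^(-0.07551) = 288.1·39.92^(-0.07551) = 288.1·0.75700 = 218.091.
Gain = 218.091 / 220.230 = 0.9903 → 0.990.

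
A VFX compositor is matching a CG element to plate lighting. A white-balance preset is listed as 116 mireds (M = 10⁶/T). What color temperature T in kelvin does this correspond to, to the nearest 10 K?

8620 K

T = 10⁶ / 116 = 8620.69 K → 8620 K.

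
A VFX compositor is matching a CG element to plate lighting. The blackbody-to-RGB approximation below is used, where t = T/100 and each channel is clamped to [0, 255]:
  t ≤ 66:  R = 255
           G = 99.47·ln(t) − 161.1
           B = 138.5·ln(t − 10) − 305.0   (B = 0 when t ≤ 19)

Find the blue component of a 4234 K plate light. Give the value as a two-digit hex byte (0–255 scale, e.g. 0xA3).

t = 4234/100 = 42.34; the t ≤ 66 branch applies.
B = 138.5·ln(42.34 − 10) − 305.0 = 138.5·ln 32.34 − 305.0 = 138.5·3.4763 − 305.0 = 176.468.
Rounded: 176; in hex, 0xB0.

0xB0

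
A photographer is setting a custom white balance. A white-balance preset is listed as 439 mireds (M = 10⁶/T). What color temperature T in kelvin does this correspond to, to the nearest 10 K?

2280 K

T = 10⁶ / 439 = 2277.90 K → 2280 K.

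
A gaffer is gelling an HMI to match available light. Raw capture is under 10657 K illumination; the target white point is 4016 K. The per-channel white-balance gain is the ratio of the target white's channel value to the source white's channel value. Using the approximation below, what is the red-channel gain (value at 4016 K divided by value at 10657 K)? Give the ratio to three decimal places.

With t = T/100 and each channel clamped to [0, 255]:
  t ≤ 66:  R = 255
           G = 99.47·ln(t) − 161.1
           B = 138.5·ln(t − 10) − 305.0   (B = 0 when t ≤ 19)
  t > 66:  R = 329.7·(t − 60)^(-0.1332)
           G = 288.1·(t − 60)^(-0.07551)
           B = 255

1.290

At 10657 K (t = 106.57):
  R = 329.7·(106.57 − 60)^(-0.1332) = 329.7·46.57^(-0.1332) = 329.7·0.59953 = 197.664.
At 4016 K (t = 40.16):
  R = 255 by definition for t ≤ 66.
Gain = 255.000 / 197.664 = 1.2901 → 1.290.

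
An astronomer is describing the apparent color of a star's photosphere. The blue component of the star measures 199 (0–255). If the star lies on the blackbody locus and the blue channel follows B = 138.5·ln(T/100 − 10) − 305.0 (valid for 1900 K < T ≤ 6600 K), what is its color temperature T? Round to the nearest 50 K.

ln(t − 10) = (199 + 305.0) / 138.5 = 3.6390.
t − 10 = e^3.6390 = 38.053, so t = 48.053.
T = 100·t = 4805 K → 4800 K to the nearest 50 K.

4800 K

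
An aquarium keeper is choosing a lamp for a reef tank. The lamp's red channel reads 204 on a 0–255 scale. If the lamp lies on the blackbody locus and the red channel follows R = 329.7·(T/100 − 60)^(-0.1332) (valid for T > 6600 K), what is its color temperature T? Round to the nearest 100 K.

(t − 60)^(-0.1332) = 204/329.7 = 0.61874.
t − 60 = 0.61874^(1/-0.1332) = 0.61874^(-7.508) = 36.748, so t = 96.748.
T = 100·t = 9675 K → 9700 K to the nearest 100 K.

9700 K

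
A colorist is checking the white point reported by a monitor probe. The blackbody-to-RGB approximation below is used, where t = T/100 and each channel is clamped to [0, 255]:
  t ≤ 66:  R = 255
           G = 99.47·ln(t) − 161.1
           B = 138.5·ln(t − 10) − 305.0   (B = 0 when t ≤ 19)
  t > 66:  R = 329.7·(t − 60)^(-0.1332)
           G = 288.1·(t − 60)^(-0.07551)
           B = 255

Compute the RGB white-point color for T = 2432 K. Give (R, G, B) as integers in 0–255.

t = 2432/100 = 24.32; the t ≤ 66 branch applies.
R = 255 by definition for t ≤ 66.
G = 99.47·ln 24.32 − 161.1 = 99.47·3.1913 − 161.1 = 156.339.
B = 138.5·ln(24.32 − 10) − 305.0 = 138.5·ln 14.32 − 305.0 = 138.5·2.6617 − 305.0 = 63.640.
Rounded: (255, 156, 64).

(255, 156, 64)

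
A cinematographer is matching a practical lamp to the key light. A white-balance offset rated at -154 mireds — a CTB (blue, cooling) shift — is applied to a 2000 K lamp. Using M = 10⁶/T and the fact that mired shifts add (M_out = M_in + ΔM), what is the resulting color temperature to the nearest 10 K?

M_in = 10⁶/2000 = 500.00 mireds.
M_out = 500.00 + (-154) = 346.00 mireds.
T_out = 10⁶/346.00 = 2890.2 K → 2890 K.

2890 K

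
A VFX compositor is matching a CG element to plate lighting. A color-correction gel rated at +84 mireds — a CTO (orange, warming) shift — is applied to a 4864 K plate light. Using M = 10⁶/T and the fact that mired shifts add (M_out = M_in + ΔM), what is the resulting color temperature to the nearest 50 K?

M_in = 10⁶/4864 = 205.59 mireds.
M_out = 205.59 + (+84) = 289.59 mireds.
T_out = 10⁶/289.59 = 3453.1 K → 3450 K.

3450 K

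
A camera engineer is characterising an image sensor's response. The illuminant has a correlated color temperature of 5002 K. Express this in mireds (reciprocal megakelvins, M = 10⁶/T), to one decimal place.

199.9 mireds

M = 10⁶ / 5002 = 199.920 → 199.9 mireds.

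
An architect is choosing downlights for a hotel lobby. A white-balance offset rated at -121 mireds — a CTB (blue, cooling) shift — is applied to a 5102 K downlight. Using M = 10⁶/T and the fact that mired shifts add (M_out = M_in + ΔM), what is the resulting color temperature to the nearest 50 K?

13350 K

M_in = 10⁶/5102 = 196.00 mireds.
M_out = 196.00 + (-121) = 75.00 mireds.
T_out = 10⁶/75.00 = 13333.1 K → 13350 K.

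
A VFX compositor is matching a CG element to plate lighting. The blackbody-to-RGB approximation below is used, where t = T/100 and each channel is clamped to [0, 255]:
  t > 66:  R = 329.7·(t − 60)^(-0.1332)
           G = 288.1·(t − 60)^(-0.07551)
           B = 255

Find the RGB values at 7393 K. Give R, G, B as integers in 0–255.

t = 7393/100 = 73.93; the t > 66 branch applies.
R = 329.7·(73.93 − 60)^(-0.1332) = 329.7·13.93^(-0.1332) = 329.7·0.70409 = 232.137.
G = 288.1·(73.93 − 60)^(-0.07551) = 288.1·13.93^(-0.07551) = 288.1·0.81963 = 236.137.
B = 255 by definition for t > 66.
Rounded: (232, 236, 255).

R=232, G=236, B=255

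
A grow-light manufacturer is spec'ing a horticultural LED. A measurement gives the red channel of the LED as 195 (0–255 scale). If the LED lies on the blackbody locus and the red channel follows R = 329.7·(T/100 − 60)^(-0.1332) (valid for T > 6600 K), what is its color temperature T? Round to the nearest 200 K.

(t − 60)^(-0.1332) = 195/329.7 = 0.59145.
t − 60 = 0.59145^(1/-0.1332) = 0.59145^(-7.508) = 51.564, so t = 111.564.
T = 100·t = 11156 K → 11200 K to the nearest 200 K.

11200 K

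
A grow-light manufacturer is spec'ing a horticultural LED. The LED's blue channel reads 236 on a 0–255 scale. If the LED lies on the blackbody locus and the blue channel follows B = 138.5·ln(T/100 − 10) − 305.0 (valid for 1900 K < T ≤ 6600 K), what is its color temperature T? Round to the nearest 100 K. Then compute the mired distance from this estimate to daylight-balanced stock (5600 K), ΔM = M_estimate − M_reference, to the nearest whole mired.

-12 mireds

ln(t − 10) = (236 + 305.0) / 138.5 = 3.9061.
t − 10 = e^3.9061 = 49.707, so t = 59.707.
T = 100·t = 5971 K → 6000 K to the nearest 100 K.
M_estimate = 10⁶/6000 = 166.67; M_reference = 10⁶/5600 = 178.57.
ΔM = 166.67 − 178.57 = -11.90 → -12 mireds.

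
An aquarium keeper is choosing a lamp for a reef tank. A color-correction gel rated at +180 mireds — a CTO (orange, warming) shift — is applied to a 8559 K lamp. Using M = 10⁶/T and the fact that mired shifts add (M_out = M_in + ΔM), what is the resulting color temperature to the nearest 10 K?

3370 K

M_in = 10⁶/8559 = 116.84 mireds.
M_out = 116.84 + (+180) = 296.84 mireds.
T_out = 10⁶/296.84 = 3368.9 K → 3370 K.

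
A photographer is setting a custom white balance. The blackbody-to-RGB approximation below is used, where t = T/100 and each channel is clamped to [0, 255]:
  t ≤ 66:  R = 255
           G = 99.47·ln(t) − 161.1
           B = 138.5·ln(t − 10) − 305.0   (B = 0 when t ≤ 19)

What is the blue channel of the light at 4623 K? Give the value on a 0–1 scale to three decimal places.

t = 4623/100 = 46.23; the t ≤ 66 branch applies.
B = 138.5·ln(46.23 − 10) − 305.0 = 138.5·ln 36.23 − 305.0 = 138.5·3.5899 − 305.0 = 192.199.
On a 0–1 scale: 192.199/255 = 0.7537 → 0.754.

0.754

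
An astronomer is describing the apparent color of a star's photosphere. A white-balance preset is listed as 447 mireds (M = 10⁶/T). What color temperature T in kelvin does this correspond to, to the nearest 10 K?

T = 10⁶ / 447 = 2237.14 K → 2240 K.

2240 K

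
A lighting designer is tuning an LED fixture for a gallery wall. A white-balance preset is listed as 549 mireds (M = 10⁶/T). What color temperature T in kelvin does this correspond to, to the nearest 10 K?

1820 K

T = 10⁶ / 549 = 1821.49 K → 1820 K.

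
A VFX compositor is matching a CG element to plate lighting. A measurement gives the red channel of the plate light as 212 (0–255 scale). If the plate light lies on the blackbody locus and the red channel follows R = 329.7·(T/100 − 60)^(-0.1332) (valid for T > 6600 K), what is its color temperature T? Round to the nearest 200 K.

(t − 60)^(-0.1332) = 212/329.7 = 0.64301.
t − 60 = 0.64301^(1/-0.1332) = 0.64301^(-7.508) = 27.530, so t = 87.530.
T = 100·t = 8753 K → 8800 K to the nearest 200 K.

8800 K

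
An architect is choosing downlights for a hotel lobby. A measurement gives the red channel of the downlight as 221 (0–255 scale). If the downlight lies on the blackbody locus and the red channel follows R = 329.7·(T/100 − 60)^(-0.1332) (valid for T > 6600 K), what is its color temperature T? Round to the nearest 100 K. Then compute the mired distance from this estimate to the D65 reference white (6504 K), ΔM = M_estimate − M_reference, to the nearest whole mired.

(t − 60)^(-0.1332) = 221/329.7 = 0.67031.
t − 60 = 0.67031^(1/-0.1332) = 0.67031^(-7.508) = 20.149, so t = 80.149.
T = 100·t = 8015 K → 8000 K to the nearest 100 K.
M_estimate = 10⁶/8000 = 125.00; M_reference = 10⁶/6504 = 153.75.
ΔM = 125.00 − 153.75 = -28.75 → -29 mireds.

-29 mireds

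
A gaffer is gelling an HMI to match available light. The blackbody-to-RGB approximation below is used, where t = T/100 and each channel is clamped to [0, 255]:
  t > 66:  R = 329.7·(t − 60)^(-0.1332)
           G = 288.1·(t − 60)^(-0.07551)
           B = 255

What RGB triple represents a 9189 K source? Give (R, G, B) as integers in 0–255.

t = 9189/100 = 91.89; the t > 66 branch applies.
R = 329.7·(91.89 − 60)^(-0.1332) = 329.7·31.89^(-0.1332) = 329.7·0.63054 = 207.889.
G = 288.1·(91.89 − 60)^(-0.07551) = 288.1·31.89^(-0.07551) = 288.1·0.76994 = 221.821.
B = 255 by definition for t > 66.
Rounded: (208, 222, 255).

(208, 222, 255)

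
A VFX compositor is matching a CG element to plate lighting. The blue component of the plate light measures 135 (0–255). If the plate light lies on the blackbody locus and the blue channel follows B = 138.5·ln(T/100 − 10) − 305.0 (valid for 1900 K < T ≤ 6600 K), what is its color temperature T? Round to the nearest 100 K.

ln(t − 10) = (135 + 305.0) / 138.5 = 3.1769.
t − 10 = e^3.1769 = 23.972, so t = 33.972.
T = 100·t = 3397 K → 3400 K to the nearest 100 K.

3400 K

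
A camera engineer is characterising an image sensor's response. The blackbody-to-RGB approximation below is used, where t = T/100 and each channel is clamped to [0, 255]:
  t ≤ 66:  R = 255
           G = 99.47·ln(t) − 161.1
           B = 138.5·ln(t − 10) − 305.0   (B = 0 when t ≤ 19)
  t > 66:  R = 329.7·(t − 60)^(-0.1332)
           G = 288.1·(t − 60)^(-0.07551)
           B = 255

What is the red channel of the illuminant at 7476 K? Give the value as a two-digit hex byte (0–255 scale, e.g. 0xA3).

t = 7476/100 = 74.76; the t > 66 branch applies.
R = 329.7·(74.76 − 60)^(-0.1332) = 329.7·14.76^(-0.1332) = 329.7·0.69868 = 230.354.
Rounded: 230; in hex, 0xE6.

0xE6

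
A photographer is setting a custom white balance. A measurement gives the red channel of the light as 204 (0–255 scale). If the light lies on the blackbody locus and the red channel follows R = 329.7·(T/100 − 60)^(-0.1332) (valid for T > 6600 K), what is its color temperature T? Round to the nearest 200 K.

(t − 60)^(-0.1332) = 204/329.7 = 0.61874.
t − 60 = 0.61874^(1/-0.1332) = 0.61874^(-7.508) = 36.748, so t = 96.748.
T = 100·t = 9675 K → 9600 K to the nearest 200 K.

9600 K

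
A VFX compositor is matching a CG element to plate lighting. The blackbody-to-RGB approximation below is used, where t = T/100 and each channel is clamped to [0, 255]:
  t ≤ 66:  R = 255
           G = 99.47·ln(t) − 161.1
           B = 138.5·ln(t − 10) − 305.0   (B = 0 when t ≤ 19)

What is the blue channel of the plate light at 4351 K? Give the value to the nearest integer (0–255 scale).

181

t = 4351/100 = 43.51; the t ≤ 66 branch applies.
B = 138.5·ln(43.51 − 10) − 305.0 = 138.5·ln 33.51 − 305.0 = 138.5·3.5118 − 305.0 = 181.390.
Rounded: 181.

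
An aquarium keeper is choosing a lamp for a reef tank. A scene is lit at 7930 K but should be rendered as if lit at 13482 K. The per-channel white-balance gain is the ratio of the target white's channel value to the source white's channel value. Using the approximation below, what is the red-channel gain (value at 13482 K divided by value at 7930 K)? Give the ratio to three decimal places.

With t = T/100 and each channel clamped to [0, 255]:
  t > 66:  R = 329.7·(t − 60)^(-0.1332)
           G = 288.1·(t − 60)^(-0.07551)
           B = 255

0.835

At 7930 K (t = 79.3):
  R = 329.7·(79.3 − 60)^(-0.1332) = 329.7·19.3^(-0.1332) = 329.7·0.67416 = 222.271.
At 13482 K (t = 134.82):
  R = 329.7·(134.82 − 60)^(-0.1332) = 329.7·74.82^(-0.1332) = 329.7·0.56283 = 185.567.
Gain = 185.567 / 222.271 = 0.8349 → 0.835.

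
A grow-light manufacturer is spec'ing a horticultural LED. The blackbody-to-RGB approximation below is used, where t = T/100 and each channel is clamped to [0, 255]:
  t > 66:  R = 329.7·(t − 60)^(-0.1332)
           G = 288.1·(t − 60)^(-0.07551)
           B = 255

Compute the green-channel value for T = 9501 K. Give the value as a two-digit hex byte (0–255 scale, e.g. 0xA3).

0xDC

t = 9501/100 = 95.01; the t > 66 branch applies.
G = 288.1·(95.01 − 60)^(-0.07551) = 288.1·35.01^(-0.07551) = 288.1·0.76454 = 220.263.
Rounded: 220; in hex, 0xDC.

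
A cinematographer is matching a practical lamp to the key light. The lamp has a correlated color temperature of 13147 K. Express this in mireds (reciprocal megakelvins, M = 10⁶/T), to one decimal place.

76.1 mireds

M = 10⁶ / 13147 = 76.063 → 76.1 mireds.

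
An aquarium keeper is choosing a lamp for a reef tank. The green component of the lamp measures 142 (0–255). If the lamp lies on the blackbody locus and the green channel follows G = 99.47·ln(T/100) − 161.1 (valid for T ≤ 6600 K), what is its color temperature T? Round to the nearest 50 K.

2100 K

ln t = (142 + 161.1) / 99.47 = 3.0471.
t = e^3.0471 = 21.055.
T = 100·t = 2106 K → 2100 K to the nearest 50 K.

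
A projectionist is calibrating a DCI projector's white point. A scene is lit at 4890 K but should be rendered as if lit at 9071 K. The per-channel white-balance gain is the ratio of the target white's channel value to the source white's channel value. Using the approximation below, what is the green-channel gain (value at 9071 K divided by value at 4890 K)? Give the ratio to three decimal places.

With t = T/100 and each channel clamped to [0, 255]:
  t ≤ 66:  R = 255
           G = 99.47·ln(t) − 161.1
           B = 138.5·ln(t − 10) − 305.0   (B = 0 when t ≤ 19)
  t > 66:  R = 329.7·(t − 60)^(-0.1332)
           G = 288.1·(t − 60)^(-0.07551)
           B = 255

0.985

At 4890 K (t = 48.9):
  G = 99.47·ln 48.9 − 161.1 = 99.47·3.8898 − 161.1 = 225.816.
At 9071 K (t = 90.71):
  G = 288.1·(90.71 − 60)^(-0.07551) = 288.1·30.71^(-0.07551) = 288.1·0.77214 = 222.453.
Gain = 222.453 / 225.816 = 0.9851 → 0.985.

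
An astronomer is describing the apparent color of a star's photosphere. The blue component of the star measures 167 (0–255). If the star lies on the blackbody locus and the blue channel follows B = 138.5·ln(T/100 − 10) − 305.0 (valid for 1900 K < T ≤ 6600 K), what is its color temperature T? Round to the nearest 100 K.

4000 K

ln(t − 10) = (167 + 305.0) / 138.5 = 3.4079.
t − 10 = e^3.4079 = 30.203, so t = 40.203.
T = 100·t = 4020 K → 4000 K to the nearest 100 K.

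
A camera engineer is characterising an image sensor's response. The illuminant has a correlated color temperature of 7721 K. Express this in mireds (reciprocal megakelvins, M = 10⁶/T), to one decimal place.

129.5 mireds

M = 10⁶ / 7721 = 129.517 → 129.5 mireds.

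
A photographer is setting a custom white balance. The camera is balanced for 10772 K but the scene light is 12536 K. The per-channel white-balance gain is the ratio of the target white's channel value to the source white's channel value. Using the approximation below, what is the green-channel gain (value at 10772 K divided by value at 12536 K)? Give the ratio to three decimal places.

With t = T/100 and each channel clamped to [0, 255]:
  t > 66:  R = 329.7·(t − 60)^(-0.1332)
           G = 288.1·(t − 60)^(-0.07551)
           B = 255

At 12536 K (t = 125.36):
  G = 288.1·(125.36 − 60)^(-0.07551) = 288.1·65.36^(-0.07551) = 288.1·0.72933 = 210.121.
At 10772 K (t = 107.72):
  G = 288.1·(107.72 − 60)^(-0.07551) = 288.1·47.72^(-0.07551) = 288.1·0.74686 = 215.171.
Gain = 215.171 / 210.121 = 1.0240 → 1.024.

1.024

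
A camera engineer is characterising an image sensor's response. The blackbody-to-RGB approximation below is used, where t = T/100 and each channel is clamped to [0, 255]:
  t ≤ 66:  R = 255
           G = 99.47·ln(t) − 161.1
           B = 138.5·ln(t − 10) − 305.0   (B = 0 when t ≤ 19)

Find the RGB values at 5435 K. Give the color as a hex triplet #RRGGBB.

t = 5435/100 = 54.35; the t ≤ 66 branch applies.
R = 255 by definition for t ≤ 66.
G = 99.47·ln 54.35 − 161.1 = 99.47·3.9954 − 161.1 = 236.327.
B = 138.5·ln(54.35 − 10) − 305.0 = 138.5·ln 44.35 − 305.0 = 138.5·3.7921 − 305.0 = 220.208.
Rounded: (255, 236, 220).
In hex: #FFECDC.

#FFECDC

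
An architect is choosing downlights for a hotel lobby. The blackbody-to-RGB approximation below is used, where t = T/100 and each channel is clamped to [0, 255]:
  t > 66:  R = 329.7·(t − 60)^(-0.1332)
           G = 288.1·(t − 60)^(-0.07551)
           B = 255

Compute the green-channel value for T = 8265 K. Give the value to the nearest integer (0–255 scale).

t = 8265/100 = 82.65; the t > 66 branch applies.
G = 288.1·(82.65 − 60)^(-0.07551) = 288.1·22.65^(-0.07551) = 288.1·0.79009 = 227.626.
Rounded: 228.

228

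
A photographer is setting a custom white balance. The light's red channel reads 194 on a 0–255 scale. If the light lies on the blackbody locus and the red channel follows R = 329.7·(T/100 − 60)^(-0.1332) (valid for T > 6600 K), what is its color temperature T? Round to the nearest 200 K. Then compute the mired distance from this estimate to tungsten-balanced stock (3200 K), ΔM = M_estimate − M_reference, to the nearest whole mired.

(t − 60)^(-0.1332) = 194/329.7 = 0.58841.
t − 60 = 0.58841^(1/-0.1332) = 0.58841^(-7.508) = 53.593, so t = 113.593.
T = 100·t = 11359 K → 11400 K to the nearest 200 K.
M_estimate = 10⁶/11400 = 87.72; M_reference = 10⁶/3200 = 312.50.
ΔM = 87.72 − 312.50 = -224.78 → -225 mireds.

-225 mireds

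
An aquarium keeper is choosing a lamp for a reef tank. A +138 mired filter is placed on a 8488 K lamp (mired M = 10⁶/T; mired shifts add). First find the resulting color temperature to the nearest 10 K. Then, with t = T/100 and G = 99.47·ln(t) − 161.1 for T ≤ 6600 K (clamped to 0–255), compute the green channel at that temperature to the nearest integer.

204

M_in = 10⁶/8488 = 117.81; M_out = 117.81 + (+138) = 255.81.
T_out = 10⁶/255.81 = 3909.1 K → 3910 K; t = 39.1.
G = 99.47·ln 39.1 − 161.1 = 99.47·3.6661 − 161.1 = 203.569.
Rounded: 204.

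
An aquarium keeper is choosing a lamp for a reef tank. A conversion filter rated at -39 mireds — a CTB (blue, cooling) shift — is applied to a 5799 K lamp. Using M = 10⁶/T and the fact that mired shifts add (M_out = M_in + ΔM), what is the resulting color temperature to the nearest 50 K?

7500 K

M_in = 10⁶/5799 = 172.44 mireds.
M_out = 172.44 + (-39) = 133.44 mireds.
T_out = 10⁶/133.44 = 7493.8 K → 7500 K.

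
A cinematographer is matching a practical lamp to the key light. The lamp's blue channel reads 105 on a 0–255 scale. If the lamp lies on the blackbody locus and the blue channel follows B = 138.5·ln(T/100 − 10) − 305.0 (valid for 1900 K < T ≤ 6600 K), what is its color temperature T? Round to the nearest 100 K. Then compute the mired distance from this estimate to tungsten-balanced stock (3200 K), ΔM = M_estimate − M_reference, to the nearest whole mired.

ln(t − 10) = (105 + 305.0) / 138.5 = 2.9603.
t − 10 = e^2.9603 = 19.304, so t = 29.304.
T = 100·t = 2930 K → 2900 K to the nearest 100 K.
M_estimate = 10⁶/2900 = 344.83; M_reference = 10⁶/3200 = 312.50.
ΔM = 344.83 − 312.50 = 32.33 → +32 mireds.

+32 mireds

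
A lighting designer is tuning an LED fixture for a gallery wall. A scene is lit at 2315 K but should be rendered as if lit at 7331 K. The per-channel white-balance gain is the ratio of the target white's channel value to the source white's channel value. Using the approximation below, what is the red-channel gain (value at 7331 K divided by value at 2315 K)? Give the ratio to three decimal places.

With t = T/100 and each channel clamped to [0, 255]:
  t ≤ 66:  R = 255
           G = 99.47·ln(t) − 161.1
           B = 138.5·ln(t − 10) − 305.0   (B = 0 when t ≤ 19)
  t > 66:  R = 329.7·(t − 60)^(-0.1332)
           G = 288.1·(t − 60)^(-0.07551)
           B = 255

At 2315 K (t = 23.15):
  R = 255 by definition for t ≤ 66.
At 7331 K (t = 73.31):
  R = 329.7·(73.31 − 60)^(-0.1332) = 329.7·13.31^(-0.1332) = 329.7·0.70837 = 233.549.
Gain = 233.549 / 255.000 = 0.9159 → 0.916.

0.916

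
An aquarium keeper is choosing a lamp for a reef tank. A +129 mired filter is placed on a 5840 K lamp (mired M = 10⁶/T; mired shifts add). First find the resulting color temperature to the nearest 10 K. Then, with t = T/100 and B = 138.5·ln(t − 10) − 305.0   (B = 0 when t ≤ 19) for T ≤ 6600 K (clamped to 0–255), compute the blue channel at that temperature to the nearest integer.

131

M_in = 10⁶/5840 = 171.23; M_out = 171.23 + (+129) = 300.23.
T_out = 10⁶/300.23 = 3330.7 K → 3330 K; t = 33.3.
B = 138.5·ln(33.3 − 10) − 305.0 = 138.5·ln 23.3 − 305.0 = 138.5·3.1485 − 305.0 = 131.061.
Rounded: 131.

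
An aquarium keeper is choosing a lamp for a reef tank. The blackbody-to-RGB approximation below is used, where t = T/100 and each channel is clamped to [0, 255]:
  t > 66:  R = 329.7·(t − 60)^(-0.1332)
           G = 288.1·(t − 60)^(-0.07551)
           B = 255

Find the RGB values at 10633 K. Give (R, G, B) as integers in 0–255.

(198, 216, 255)

t = 10633/100 = 106.33; the t > 66 branch applies.
R = 329.7·(106.33 − 60)^(-0.1332) = 329.7·46.33^(-0.1332) = 329.7·0.59994 = 197.800.
G = 288.1·(106.33 − 60)^(-0.07551) = 288.1·46.33^(-0.07551) = 288.1·0.74853 = 215.652.
B = 255 by definition for t > 66.
Rounded: (198, 216, 255).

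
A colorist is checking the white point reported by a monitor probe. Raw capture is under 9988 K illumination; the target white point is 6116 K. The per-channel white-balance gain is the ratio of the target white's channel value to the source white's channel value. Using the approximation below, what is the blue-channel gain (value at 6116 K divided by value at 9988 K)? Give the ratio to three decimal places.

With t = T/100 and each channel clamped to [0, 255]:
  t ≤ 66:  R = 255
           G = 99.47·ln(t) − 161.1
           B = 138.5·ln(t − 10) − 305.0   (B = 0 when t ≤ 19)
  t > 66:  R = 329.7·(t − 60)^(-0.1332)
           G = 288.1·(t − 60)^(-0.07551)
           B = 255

At 9988 K (t = 99.88):
  B = 255 by definition for t > 66.
At 6116 K (t = 61.16):
  B = 138.5·ln(61.16 − 10) − 305.0 = 138.5·ln 51.16 − 305.0 = 138.5·3.9350 − 305.0 = 239.992.
Gain = 239.992 / 255.000 = 0.9411 → 0.941.

0.941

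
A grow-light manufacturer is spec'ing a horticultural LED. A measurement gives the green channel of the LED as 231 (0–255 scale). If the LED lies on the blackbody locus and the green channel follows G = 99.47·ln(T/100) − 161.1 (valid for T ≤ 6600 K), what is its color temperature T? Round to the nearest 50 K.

5150 K

ln t = (231 + 161.1) / 99.47 = 3.9419.
t = e^3.9419 = 51.516.
T = 100·t = 5152 K → 5150 K to the nearest 50 K.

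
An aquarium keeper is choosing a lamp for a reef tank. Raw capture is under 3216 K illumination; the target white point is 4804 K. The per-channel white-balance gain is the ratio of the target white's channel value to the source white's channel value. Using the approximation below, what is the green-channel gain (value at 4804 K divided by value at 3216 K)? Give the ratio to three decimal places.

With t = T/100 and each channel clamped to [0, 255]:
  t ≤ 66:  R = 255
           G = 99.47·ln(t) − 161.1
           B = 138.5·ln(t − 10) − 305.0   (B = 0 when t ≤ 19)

1.217

At 3216 K (t = 32.16):
  G = 99.47·ln 32.16 − 161.1 = 99.47·3.4707 − 161.1 = 184.133.
At 4804 K (t = 48.04):
  G = 99.47·ln 48.04 − 161.1 = 99.47·3.8720 − 161.1 = 224.051.
Gain = 224.051 / 184.133 = 1.2168 → 1.217.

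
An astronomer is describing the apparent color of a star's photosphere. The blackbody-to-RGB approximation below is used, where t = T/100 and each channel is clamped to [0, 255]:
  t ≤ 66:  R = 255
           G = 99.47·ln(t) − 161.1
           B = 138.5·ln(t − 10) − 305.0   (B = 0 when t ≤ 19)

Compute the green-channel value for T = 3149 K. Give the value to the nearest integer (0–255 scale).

182

t = 3149/100 = 31.49; the t ≤ 66 branch applies.
G = 99.47·ln 31.49 − 161.1 = 99.47·3.4497 − 161.1 = 182.039.
Rounded: 182.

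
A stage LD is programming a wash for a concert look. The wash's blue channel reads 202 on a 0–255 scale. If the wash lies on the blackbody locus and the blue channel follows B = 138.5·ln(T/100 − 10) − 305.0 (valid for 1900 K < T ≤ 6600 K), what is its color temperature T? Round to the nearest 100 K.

ln(t − 10) = (202 + 305.0) / 138.5 = 3.6606.
t − 10 = e^3.6606 = 38.887, so t = 48.887.
T = 100·t = 4889 K → 4900 K to the nearest 100 K.

4900 K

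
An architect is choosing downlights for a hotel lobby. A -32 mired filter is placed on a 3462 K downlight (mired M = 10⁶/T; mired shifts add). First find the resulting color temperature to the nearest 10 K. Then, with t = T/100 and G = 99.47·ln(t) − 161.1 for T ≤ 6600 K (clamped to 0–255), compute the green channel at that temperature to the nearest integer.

M_in = 10⁶/3462 = 288.85; M_out = 288.85 + (-32) = 256.85.
T_out = 10⁶/256.85 = 3893.3 K → 3890 K; t = 38.9.
G = 99.47·ln 38.9 − 161.1 = 99.47·3.6610 − 161.1 = 203.059.
Rounded: 203.

203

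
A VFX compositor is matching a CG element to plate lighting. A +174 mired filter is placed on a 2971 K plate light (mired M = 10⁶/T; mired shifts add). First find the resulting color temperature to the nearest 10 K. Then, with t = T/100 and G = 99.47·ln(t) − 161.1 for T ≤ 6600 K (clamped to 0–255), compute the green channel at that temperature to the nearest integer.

135

M_in = 10⁶/2971 = 336.59; M_out = 336.59 + (+174) = 510.59.
T_out = 10⁶/510.59 = 1958.5 K → 1960 K; t = 19.6.
G = 99.47·ln 19.6 − 161.1 = 99.47·2.9755 − 161.1 = 134.876.
Rounded: 135.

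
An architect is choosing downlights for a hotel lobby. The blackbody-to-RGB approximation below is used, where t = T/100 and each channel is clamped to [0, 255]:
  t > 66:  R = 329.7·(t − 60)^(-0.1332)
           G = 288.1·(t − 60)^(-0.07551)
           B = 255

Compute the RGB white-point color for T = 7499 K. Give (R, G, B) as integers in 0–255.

t = 7499/100 = 74.99; the t > 66 branch applies.
R = 329.7·(74.99 − 60)^(-0.1332) = 329.7·14.99^(-0.1332) = 329.7·0.69724 = 229.881.
G = 288.1·(74.99 − 60)^(-0.07551) = 288.1·14.99^(-0.07551) = 288.1·0.81511 = 234.833.
B = 255 by definition for t > 66.
Rounded: (230, 235, 255).

(230, 235, 255)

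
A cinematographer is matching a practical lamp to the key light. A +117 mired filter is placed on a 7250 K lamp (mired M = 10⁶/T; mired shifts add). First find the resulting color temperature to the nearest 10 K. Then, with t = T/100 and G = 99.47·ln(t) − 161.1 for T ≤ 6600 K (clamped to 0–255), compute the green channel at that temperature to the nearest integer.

204

M_in = 10⁶/7250 = 137.93; M_out = 137.93 + (+117) = 254.93.
T_out = 10⁶/254.93 = 3922.6 K → 3920 K; t = 39.2.
G = 99.47·ln 39.2 − 161.1 = 99.47·3.6687 − 161.1 = 203.823.
Rounded: 204.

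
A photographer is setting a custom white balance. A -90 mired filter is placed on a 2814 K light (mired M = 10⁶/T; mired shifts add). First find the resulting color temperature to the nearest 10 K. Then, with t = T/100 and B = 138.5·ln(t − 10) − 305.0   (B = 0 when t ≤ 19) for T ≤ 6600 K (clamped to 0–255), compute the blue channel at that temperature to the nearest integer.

M_in = 10⁶/2814 = 355.37; M_out = 355.37 + (-90) = 265.37.
T_out = 10⁶/265.37 = 3768.4 K → 3770 K; t = 37.7.
B = 138.5·ln(37.7 − 10) − 305.0 = 138.5·ln 27.7 − 305.0 = 138.5·3.3214 − 305.0 = 155.018.
Rounded: 155.

155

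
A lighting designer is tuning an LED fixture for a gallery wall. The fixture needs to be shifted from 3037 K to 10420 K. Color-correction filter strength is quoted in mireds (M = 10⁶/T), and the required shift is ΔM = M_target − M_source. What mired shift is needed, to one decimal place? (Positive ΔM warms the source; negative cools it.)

M_source = 10⁶/3037 = 329.272; M_target = 10⁶/10420 = 95.969.
ΔM = 95.969 − 329.272 = -233.303 → -233.3 mireds, a cooling shift.

-233.3 mireds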